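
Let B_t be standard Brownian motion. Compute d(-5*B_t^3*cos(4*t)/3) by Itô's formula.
d(-5*B_t^3*cos(4*t)/3) = (5*B_t*(4*B_t^2*sin(4*t)/3 - cos(4*t))) dt + (-5*B_t^2*cos(4*t)) dB_t

Itô's formula for f(t, x): d f(t, B_t) = (f_t + (1/2) f_xx) dt + f_x dB_t. Compute partials of f(t, x) = -5*x^3*cos(4*t)/3:
  f_t(t,x)  = 20*x^3*sin(4*t)/3
  f_x(t,x)  = -5*x^2*cos(4*t)
  f_xx(t,x) = -10*x*cos(4*t)
Assemble drift = f_t + (1/2) f_xx = 5*x*(4*x^2*sin(4*t)/3 - cos(4*t)) and diffusion = f_x = -5*x^2*cos(4*t). Substituting x = B_t:
  d(-5*B_t^3*cos(4*t)/3) = (5*B_t*(4*B_t^2*sin(4*t)/3 - cos(4*t))) dt + (-5*B_t^2*cos(4*t)) dB_t.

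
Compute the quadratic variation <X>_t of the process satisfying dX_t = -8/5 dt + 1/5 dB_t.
<X>_t = t/25

For an Itô process dX_t = a(t) dt + b(t) dB_t, the quadratic variation is <X>_t = int_0^t b(s)^2 ds (the drift term does not contribute). Here b(s) = 1/5, so
  b(s)^2 = 1/25.
Integrating from 0 to t:
  <X>_t = int_0^t (1/25) ds = t/25.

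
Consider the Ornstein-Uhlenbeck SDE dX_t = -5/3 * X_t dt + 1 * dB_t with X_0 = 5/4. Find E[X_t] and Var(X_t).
E[X_t] = 5*exp(-5*t/3)/4; Var(X_t) = 3/10 - 3*exp(-10*t/3)/10

The OU SDE dX = -theta X dt + sigma dB admits the integrating factor exp(theta t): d(exp(theta t) X_t) = sigma exp(theta t) dB_t. Integrating from 0 to t:
  X_t = x_0 * exp(-theta t) + sigma * int_0^t exp(-theta (t-s)) dB_s.
The Itô integral has mean 0 and (by the Itô isometry) variance sigma^2 * int_0^t exp(-2 theta (t - s)) ds = sigma^2 * (1 - exp(-2 theta t)) / (2 theta).
With theta = 5/3, sigma = 1, x_0 = 5/4:
  E[X_t] = 5/4 * exp(-5/3 t) = 5*exp(-5*t/3)/4
  Var(X_t) = (1)^2 * (1 - exp(-2*5/3 t)) / (2 * 5/3) = 3/10 - 3*exp(-10*t/3)/10.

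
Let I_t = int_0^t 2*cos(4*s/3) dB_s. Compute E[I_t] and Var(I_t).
E[I_t] = 0; Var(I_t) = 2*t + 3*sin(4*t/3)*cos(4*t/3)/2

The Itô integral of a deterministic integrand f(s) has mean 0 because each increment f(s) * (B_{s+ds} - B_s) has mean 0. By the Itô isometry:
  Var( int_0^t f(s) dB_s ) = E[ (int_0^t f(s) dB_s)^2 ] = int_0^t f(s)^2 ds.
Here f(s) = 2*cos(4*s/3), so f(s)^2 = 4*cos(4*s/3)^2. Integrate:
  int_0^t (4*cos(4*s/3)^2) ds = 2*t + 3*sin(4*t/3)*cos(4*t/3)/2.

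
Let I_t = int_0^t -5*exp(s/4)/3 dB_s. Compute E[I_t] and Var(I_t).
E[I_t] = 0; Var(I_t) = 50*exp(t/2)/9 - 50/9

The Itô integral of a deterministic integrand f(s) has mean 0 because each increment f(s) * (B_{s+ds} - B_s) has mean 0. By the Itô isometry:
  Var( int_0^t f(s) dB_s ) = E[ (int_0^t f(s) dB_s)^2 ] = int_0^t f(s)^2 ds.
Here f(s) = -5*exp(s/4)/3, so f(s)^2 = 25*exp(s/2)/9. Integrate:
  int_0^t (25*exp(s/2)/9) ds = 50*exp(t/2)/9 - 50/9.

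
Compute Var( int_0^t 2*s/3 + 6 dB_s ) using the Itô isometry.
Var = 4*t*(t^2 + 27*t + 243)/27

The Itô integral of a deterministic integrand f(s) has mean 0 because each increment f(s) * (B_{s+ds} - B_s) has mean 0. By the Itô isometry:
  Var( int_0^t f(s) dB_s ) = E[ (int_0^t f(s) dB_s)^2 ] = int_0^t f(s)^2 ds.
Here f(s) = 2*s/3 + 6, so f(s)^2 = 4*(s + 9)^2/9. Integrate:
  int_0^t (4*(s + 9)^2/9) ds = 4*t*(t^2 + 27*t + 243)/27.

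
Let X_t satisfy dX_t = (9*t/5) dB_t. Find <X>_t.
<X>_t = 27*t^3/25

For an Itô process dX_t = a(t) dt + b(t) dB_t, the quadratic variation is <X>_t = int_0^t b(s)^2 ds (the drift term does not contribute). Here b(s) = 9*s/5, so
  b(s)^2 = 81*s^2/25.
Integrating from 0 to t:
  <X>_t = int_0^t (81*s^2/25) ds = 27*t^3/25.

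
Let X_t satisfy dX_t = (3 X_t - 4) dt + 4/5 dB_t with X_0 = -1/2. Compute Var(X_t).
Var(X_t) = 8*exp(6*t)/75 - 8/75

The variance V(t) = Var(X_t) satisfies V'(t) = 2 a V(t) + c^2 with V(0) = 0 (drift coefficient is linear in X, diffusion is constant). With a = 3, c = 4/5, the solution is
  V(t) = (c^2 / (2 a)) * (exp(2 a t) - 1)
       = ((4/5)^2 / (2*3)) * (exp(6 t) - 1)
       = 8*exp(6*t)/75 - 8/75.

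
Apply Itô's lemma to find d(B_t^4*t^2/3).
d(B_t^4*t^2/3) = (2*B_t^2*t*(B_t^2 + 3*t)/3) dt + (4*B_t^3*t^2/3) dB_t

Itô's formula for f(t, x): d f(t, B_t) = (f_t + (1/2) f_xx) dt + f_x dB_t. Compute partials of f(t, x) = t^2*x^4/3:
  f_t(t,x)  = 2*t*x^4/3
  f_x(t,x)  = 4*t^2*x^3/3
  f_xx(t,x) = 4*t^2*x^2
Assemble drift = f_t + (1/2) f_xx = 2*t*x^2*(3*t + x^2)/3 and diffusion = f_x = 4*t^2*x^3/3. Substituting x = B_t:
  d(B_t^4*t^2/3) = (2*B_t^2*t*(B_t^2 + 3*t)/3) dt + (4*B_t^3*t^2/3) dB_t.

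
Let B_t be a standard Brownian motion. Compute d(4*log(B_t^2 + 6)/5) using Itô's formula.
d(4*log(B_t^2 + 6)/5) = (4*(6 - B_t^2)/(5*(B_t^2 + 6)^2)) dt + (8*B_t/(5*(B_t^2 + 6))) dB_t

Itô's formula for f(B_t) gives d f(B_t) = f'(B_t) dB_t + (1/2) f''(B_t) dt. Compute derivatives of f(x) = 4*log(x^2 + 6)/5:
  f'(x)  = 8*x/(5*(x^2 + 6))
  f''(x) = 8*(6 - x^2)/(5*(x^2 + 6)^2)
Substitute x = B_t and multiply the f'' term by 1/2:
  drift     = (1/2) * (8*(6 - x^2)/(5*(x^2 + 6)^2)) evaluated at B_t = 4*(6 - B_t^2)/(5*(B_t^2 + 6)^2)
  diffusion = (8*x/(5*(x^2 + 6))) evaluated at B_t = 8*B_t/(5*(B_t^2 + 6))
Therefore d(4*log(B_t^2 + 6)/5) = (4*(6 - B_t^2)/(5*(B_t^2 + 6)^2)) dt + (8*B_t/(5*(B_t^2 + 6))) dB_t.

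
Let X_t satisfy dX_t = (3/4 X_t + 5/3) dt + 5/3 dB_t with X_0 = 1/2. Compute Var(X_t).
Var(X_t) = 50*exp(3*t/2)/27 - 50/27

The variance V(t) = Var(X_t) satisfies V'(t) = 2 a V(t) + c^2 with V(0) = 0 (drift coefficient is linear in X, diffusion is constant). With a = 3/4, c = 5/3, the solution is
  V(t) = (c^2 / (2 a)) * (exp(2 a t) - 1)
       = ((5/3)^2 / (2*(3/4))) * (exp((3/2) t) - 1)
       = 50*exp(3*t/2)/27 - 50/27.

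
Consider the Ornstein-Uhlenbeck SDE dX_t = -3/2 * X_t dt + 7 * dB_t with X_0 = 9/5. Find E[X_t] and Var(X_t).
E[X_t] = 9*exp(-3*t/2)/5; Var(X_t) = 49/3 - 49*exp(-3*t)/3

The OU SDE dX = -theta X dt + sigma dB admits the integrating factor exp(theta t): d(exp(theta t) X_t) = sigma exp(theta t) dB_t. Integrating from 0 to t:
  X_t = x_0 * exp(-theta t) + sigma * int_0^t exp(-theta (t-s)) dB_s.
The Itô integral has mean 0 and (by the Itô isometry) variance sigma^2 * int_0^t exp(-2 theta (t - s)) ds = sigma^2 * (1 - exp(-2 theta t)) / (2 theta).
With theta = 3/2, sigma = 7, x_0 = 9/5:
  E[X_t] = 9/5 * exp(-3/2 t) = 9*exp(-3*t/2)/5
  Var(X_t) = (7)^2 * (1 - exp(-2*3/2 t)) / (2 * 3/2) = 49/3 - 49*exp(-3*t)/3.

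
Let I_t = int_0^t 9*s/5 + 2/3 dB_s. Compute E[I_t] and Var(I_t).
E[I_t] = 0; Var(I_t) = t*(243*t^2 + 270*t + 100)/225

The Itô integral of a deterministic integrand f(s) has mean 0 because each increment f(s) * (B_{s+ds} - B_s) has mean 0. By the Itô isometry:
  Var( int_0^t f(s) dB_s ) = E[ (int_0^t f(s) dB_s)^2 ] = int_0^t f(s)^2 ds.
Here f(s) = 9*s/5 + 2/3, so f(s)^2 = (27*s + 10)^2/225. Integrate:
  int_0^t ((27*s + 10)^2/225) ds = t*(243*t^2 + 270*t + 100)/225.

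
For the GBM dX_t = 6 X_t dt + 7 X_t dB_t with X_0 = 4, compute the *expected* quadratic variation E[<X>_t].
E[<X>_t] = 784*exp(61*t)/61 - 784/61

<X>_t = int_0^t (7 * X_s)^2 ds. Taking expectation inside the integral: E[<X>_t] = 7^2 * int_0^t E[X_s^2] ds. For GBM, E[X_s^2] = x_0^2 * exp((2 mu + sigma^2) s). Integrating:
  E[<X>_t] = 7^2 * 4^2 * (exp((2*6 + 7^2) t) - 1) / (2*6 + 7^2)
           = 7^2 * 4^2 * (exp(61 t) - 1) / 61 = 784*exp(61*t)/61 - 784/61.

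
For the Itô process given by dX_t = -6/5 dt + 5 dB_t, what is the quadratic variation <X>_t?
<X>_t = 25*t

For an Itô process dX_t = a(t) dt + b(t) dB_t, the quadratic variation is <X>_t = int_0^t b(s)^2 ds (the drift term does not contribute). Here b(s) = 5, so
  b(s)^2 = 25.
Integrating from 0 to t:
  <X>_t = int_0^t (25) ds = 25*t.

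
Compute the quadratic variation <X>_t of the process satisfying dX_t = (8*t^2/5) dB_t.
<X>_t = 64*t^5/125

For an Itô process dX_t = a(t) dt + b(t) dB_t, the quadratic variation is <X>_t = int_0^t b(s)^2 ds (the drift term does not contribute). Here b(s) = 8*s^2/5, so
  b(s)^2 = 64*s^4/25.
Integrating from 0 to t:
  <X>_t = int_0^t (64*s^4/25) ds = 64*t^5/125.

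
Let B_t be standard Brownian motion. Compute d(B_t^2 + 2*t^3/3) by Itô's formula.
d(B_t^2 + 2*t^3/3) = (2*t^2 + 1) dt + (2*B_t) dB_t

Itô's formula for f(t, x): d f(t, B_t) = (f_t + (1/2) f_xx) dt + f_x dB_t. Compute partials of f(t, x) = 2*t^3/3 + x^2:
  f_t(t,x)  = 2*t^2
  f_x(t,x)  = 2*x
  f_xx(t,x) = 2
Assemble drift = f_t + (1/2) f_xx = 2*t^2 + 1 and diffusion = f_x = 2*x. Substituting x = B_t:
  d(B_t^2 + 2*t^3/3) = (2*t^2 + 1) dt + (2*B_t) dB_t.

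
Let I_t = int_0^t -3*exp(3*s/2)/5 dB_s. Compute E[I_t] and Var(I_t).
E[I_t] = 0; Var(I_t) = 3*exp(3*t)/25 - 3/25

The Itô integral of a deterministic integrand f(s) has mean 0 because each increment f(s) * (B_{s+ds} - B_s) has mean 0. By the Itô isometry:
  Var( int_0^t f(s) dB_s ) = E[ (int_0^t f(s) dB_s)^2 ] = int_0^t f(s)^2 ds.
Here f(s) = -3*exp(3*s/2)/5, so f(s)^2 = 9*exp(3*s)/25. Integrate:
  int_0^t (9*exp(3*s)/25) ds = 3*exp(3*t)/25 - 3/25.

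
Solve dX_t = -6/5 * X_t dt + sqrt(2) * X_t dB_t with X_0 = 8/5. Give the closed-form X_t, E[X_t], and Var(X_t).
X_t = 8/5 * exp((-11/5) t + (sqrt(2)) B_t); E[X_t] = 8*exp(-6*t/5)/5; Var(X_t) = (64*exp(2*t) - 64)*exp(-12*t/5)/25

For GBM dX = mu X dt + sigma X dB with X_0 = x_0, apply Itô to Y = log X: dY = (mu - sigma^2/2) dt + sigma dB, so Y_t = log(x_0) + (mu - sigma^2/2) t + sigma B_t and hence X_t = x_0 * exp((mu - sigma^2/2) t + sigma B_t).
With mu = -6/5, sigma = sqrt(2), x_0 = 8/5, this gives:
  X_t = 8/5 * exp((-11/5) * t + (sqrt(2)) * B_t).
Since sigma*B_t ~ Normal(0, sigma^2 t), E[exp(sigma*B_t)] = exp(sigma^2 t / 2); so E[X_t] = x_0 * exp((mu - sigma^2/2) t) * exp(sigma^2 t / 2) = x_0 * exp(mu t) = 8*exp(-6*t/5)/5.
Var(X_t) = E[X_t^2] - (E[X_t])^2 = x_0^2 * exp(2 mu t) * (exp(sigma^2 t) - 1) = (64*exp(2*t) - 64)*exp(-12*t/5)/25.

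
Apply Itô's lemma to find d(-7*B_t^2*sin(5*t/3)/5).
d(-7*B_t^2*sin(5*t/3)/5) = (-7*B_t^2*cos(5*t/3)/3 - 7*sin(5*t/3)/5) dt + (-14*B_t*sin(5*t/3)/5) dB_t

Itô's formula for f(t, x): d f(t, B_t) = (f_t + (1/2) f_xx) dt + f_x dB_t. Compute partials of f(t, x) = -7*x^2*sin(5*t/3)/5:
  f_t(t,x)  = -7*x^2*cos(5*t/3)/3
  f_x(t,x)  = -14*x*sin(5*t/3)/5
  f_xx(t,x) = -14*sin(5*t/3)/5
Assemble drift = f_t + (1/2) f_xx = -7*x^2*cos(5*t/3)/3 - 7*sin(5*t/3)/5 and diffusion = f_x = -14*x*sin(5*t/3)/5. Substituting x = B_t:
  d(-7*B_t^2*sin(5*t/3)/5) = (-7*B_t^2*cos(5*t/3)/3 - 7*sin(5*t/3)/5) dt + (-14*B_t*sin(5*t/3)/5) dB_t.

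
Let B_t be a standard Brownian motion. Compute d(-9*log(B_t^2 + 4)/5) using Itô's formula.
d(-9*log(B_t^2 + 4)/5) = (9*(B_t^2 - 4)/(5*(B_t^2 + 4)^2)) dt + (-18*B_t/(5*B_t^2 + 20)) dB_t

Itô's formula for f(B_t) gives d f(B_t) = f'(B_t) dB_t + (1/2) f''(B_t) dt. Compute derivatives of f(x) = -9*log(x^2 + 4)/5:
  f'(x)  = -18*x/(5*x^2 + 20)
  f''(x) = 18*(x^2 - 4)/(5*(x^2 + 4)^2)
Substitute x = B_t and multiply the f'' term by 1/2:
  drift     = (1/2) * (18*(x^2 - 4)/(5*(x^2 + 4)^2)) evaluated at B_t = 9*(B_t^2 - 4)/(5*(B_t^2 + 4)^2)
  diffusion = (-18*x/(5*x^2 + 20)) evaluated at B_t = -18*B_t/(5*B_t^2 + 20)
Therefore d(-9*log(B_t^2 + 4)/5) = (9*(B_t^2 - 4)/(5*(B_t^2 + 4)^2)) dt + (-18*B_t/(5*B_t^2 + 20)) dB_t.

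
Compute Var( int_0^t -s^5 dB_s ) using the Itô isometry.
Var = t^11/11

The Itô integral of a deterministic integrand f(s) has mean 0 because each increment f(s) * (B_{s+ds} - B_s) has mean 0. By the Itô isometry:
  Var( int_0^t f(s) dB_s ) = E[ (int_0^t f(s) dB_s)^2 ] = int_0^t f(s)^2 ds.
Here f(s) = -s^5, so f(s)^2 = s^10. Integrate:
  int_0^t (s^10) ds = t^11/11.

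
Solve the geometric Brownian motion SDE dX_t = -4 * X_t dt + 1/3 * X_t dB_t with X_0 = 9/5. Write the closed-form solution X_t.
X_t = 9/5 * exp((-73/18) * t + (1/3) * B_t)

For GBM dX = mu X dt + sigma X dB with X_0 = x_0, apply Itô to Y = log X: dY = (mu - sigma^2/2) dt + sigma dB, so Y_t = log(x_0) + (mu - sigma^2/2) t + sigma B_t and hence X_t = x_0 * exp((mu - sigma^2/2) t + sigma B_t).
With mu = -4, sigma = 1/3, x_0 = 9/5, this gives:
  X_t = 9/5 * exp((-73/18) * t + (1/3) * B_t).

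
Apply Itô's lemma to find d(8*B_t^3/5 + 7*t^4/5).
d(8*B_t^3/5 + 7*t^4/5) = (24*B_t/5 + 28*t^3/5) dt + (24*B_t^2/5) dB_t

Itô's formula for f(t, x): d f(t, B_t) = (f_t + (1/2) f_xx) dt + f_x dB_t. Compute partials of f(t, x) = 7*t^4/5 + 8*x^3/5:
  f_t(t,x)  = 28*t^3/5
  f_x(t,x)  = 24*x^2/5
  f_xx(t,x) = 48*x/5
Assemble drift = f_t + (1/2) f_xx = 28*t^3/5 + 24*x/5 and diffusion = f_x = 24*x^2/5. Substituting x = B_t:
  d(8*B_t^3/5 + 7*t^4/5) = (24*B_t/5 + 28*t^3/5) dt + (24*B_t^2/5) dB_t.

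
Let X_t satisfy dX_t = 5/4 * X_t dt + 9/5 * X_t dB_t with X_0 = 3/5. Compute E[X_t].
E[X_t] = 3*exp(5*t/4)/5

For GBM dX = mu X dt + sigma X dB with X_0 = x_0, apply Itô to Y = log X: dY = (mu - sigma^2/2) dt + sigma dB, so Y_t = log(x_0) + (mu - sigma^2/2) t + sigma B_t and hence X_t = x_0 * exp((mu - sigma^2/2) t + sigma B_t).
With mu = 5/4, sigma = 9/5, x_0 = 3/5, this gives:
  X_t = 3/5 * exp((-37/100) * t + (9/5) * B_t).
Since sigma*B_t ~ Normal(0, sigma^2 t), E[exp(sigma*B_t)] = exp(sigma^2 t / 2); so E[X_t] = x_0 * exp((mu - sigma^2/2) t) * exp(sigma^2 t / 2) = x_0 * exp(mu t) = 3*exp(5*t/4)/5.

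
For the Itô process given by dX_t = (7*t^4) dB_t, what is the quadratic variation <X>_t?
<X>_t = 49*t^9/9

For an Itô process dX_t = a(t) dt + b(t) dB_t, the quadratic variation is <X>_t = int_0^t b(s)^2 ds (the drift term does not contribute). Here b(s) = 7*s^4, so
  b(s)^2 = 49*s^8.
Integrating from 0 to t:
  <X>_t = int_0^t (49*s^8) ds = 49*t^9/9.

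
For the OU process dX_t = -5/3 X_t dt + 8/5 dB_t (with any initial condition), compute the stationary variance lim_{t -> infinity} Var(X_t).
lim Var(X_t) = 96/125

The OU SDE dX = -theta X dt + sigma dB admits the integrating factor exp(theta t): d(exp(theta t) X_t) = sigma exp(theta t) dB_t. Integrating from 0 to t gives X_t = x_0 * exp(-theta t) + sigma * int_0^t exp(-theta (t-s)) dB_s for any initial x_0. The Itô integral has variance (by the Itô isometry) sigma^2 * int_0^t exp(-2 theta (t - s)) ds = sigma^2 * (1 - exp(-2 theta t)) / (2 theta), independent of x_0.
With theta = 5/3, sigma = 8/5:
  Var(X_t) = (8/5)^2 * (1 - exp(-2*5/3 t)) / (2 * 5/3) = 96/125 - 96*exp(-10*t/3)/125.
As t -> infinity, exp(-2*5/3 t) -> 0, so the stationary variance is sigma^2 / (2 theta) = 96/125.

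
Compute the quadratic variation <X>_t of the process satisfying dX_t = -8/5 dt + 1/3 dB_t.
<X>_t = t/9

For an Itô process dX_t = a(t) dt + b(t) dB_t, the quadratic variation is <X>_t = int_0^t b(s)^2 ds (the drift term does not contribute). Here b(s) = 1/3, so
  b(s)^2 = 1/9.
Integrating from 0 to t:
  <X>_t = int_0^t (1/9) ds = t/9.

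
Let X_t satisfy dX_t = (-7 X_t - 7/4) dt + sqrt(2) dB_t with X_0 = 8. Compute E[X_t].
E[X_t] = -1/4 + 33*exp(-7*t)/4

Taking expectations and using E[dB_t] = 0, the mean m(t) = E[X_t] satisfies the ODE m'(t) = a m(t) + b with m(0) = x_0. With a = -7, b = -7/4, x_0 = 8, the solution is
  m(t) = x_0 * exp(a t) + (b/a) * (exp(a t) - 1)
       = 8 * exp((-7) t) + ((-7/4)/(-7)) * (exp((-7) t) - 1)
       = -1/4 + 33*exp(-7*t)/4.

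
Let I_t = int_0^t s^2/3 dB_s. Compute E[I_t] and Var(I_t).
E[I_t] = 0; Var(I_t) = t^5/45

The Itô integral of a deterministic integrand f(s) has mean 0 because each increment f(s) * (B_{s+ds} - B_s) has mean 0. By the Itô isometry:
  Var( int_0^t f(s) dB_s ) = E[ (int_0^t f(s) dB_s)^2 ] = int_0^t f(s)^2 ds.
Here f(s) = s^2/3, so f(s)^2 = s^4/9. Integrate:
  int_0^t (s^4/9) ds = t^5/45.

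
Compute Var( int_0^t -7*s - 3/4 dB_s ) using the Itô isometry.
Var = t*(784*t^2 + 252*t + 27)/48

The Itô integral of a deterministic integrand f(s) has mean 0 because each increment f(s) * (B_{s+ds} - B_s) has mean 0. By the Itô isometry:
  Var( int_0^t f(s) dB_s ) = E[ (int_0^t f(s) dB_s)^2 ] = int_0^t f(s)^2 ds.
Here f(s) = -7*s - 3/4, so f(s)^2 = (28*s + 3)^2/16. Integrate:
  int_0^t ((28*s + 3)^2/16) ds = t*(784*t^2 + 252*t + 27)/48.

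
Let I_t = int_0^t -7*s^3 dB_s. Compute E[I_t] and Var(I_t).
E[I_t] = 0; Var(I_t) = 7*t^7

The Itô integral of a deterministic integrand f(s) has mean 0 because each increment f(s) * (B_{s+ds} - B_s) has mean 0. By the Itô isometry:
  Var( int_0^t f(s) dB_s ) = E[ (int_0^t f(s) dB_s)^2 ] = int_0^t f(s)^2 ds.
Here f(s) = -7*s^3, so f(s)^2 = 49*s^6. Integrate:
  int_0^t (49*s^6) ds = 7*t^7.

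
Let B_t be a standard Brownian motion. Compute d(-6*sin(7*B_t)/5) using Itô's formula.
d(-6*sin(7*B_t)/5) = (147*sin(7*B_t)/5) dt + (-42*cos(7*B_t)/5) dB_t

Itô's formula for f(B_t) gives d f(B_t) = f'(B_t) dB_t + (1/2) f''(B_t) dt. Compute derivatives of f(x) = -6*sin(7*x)/5:
  f'(x)  = -42*cos(7*x)/5
  f''(x) = 294*sin(7*x)/5
Substitute x = B_t and multiply the f'' term by 1/2:
  drift     = (1/2) * (294*sin(7*x)/5) evaluated at B_t = 147*sin(7*B_t)/5
  diffusion = (-42*cos(7*x)/5) evaluated at B_t = -42*cos(7*B_t)/5
Therefore d(-6*sin(7*B_t)/5) = (147*sin(7*B_t)/5) dt + (-42*cos(7*B_t)/5) dB_t.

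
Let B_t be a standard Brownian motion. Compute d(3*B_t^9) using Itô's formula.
d(3*B_t^9) = (108*B_t^7) dt + (27*B_t^8) dB_t

Itô's formula for f(B_t) gives d f(B_t) = f'(B_t) dB_t + (1/2) f''(B_t) dt. Compute derivatives of f(x) = 3*x^9:
  f'(x)  = 27*x^8
  f''(x) = 216*x^7
Substitute x = B_t and multiply the f'' term by 1/2:
  drift     = (1/2) * (216*x^7) evaluated at B_t = 108*B_t^7
  diffusion = (27*x^8) evaluated at B_t = 27*B_t^8
Therefore d(3*B_t^9) = (108*B_t^7) dt + (27*B_t^8) dB_t.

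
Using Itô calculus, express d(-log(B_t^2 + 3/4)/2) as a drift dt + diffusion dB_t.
d(-log(B_t^2 + 3/4)/2) = (2*(4*B_t^2 - 3)/(4*B_t^2 + 3)^2) dt + (-4*B_t/(4*B_t^2 + 3)) dB_t

Itô's formula for f(B_t) gives d f(B_t) = f'(B_t) dB_t + (1/2) f''(B_t) dt. Compute derivatives of f(x) = -log(x^2 + 3/4)/2:
  f'(x)  = -4*x/(4*x^2 + 3)
  f''(x) = 4*(4*x^2 - 3)/(4*x^2 + 3)^2
Substitute x = B_t and multiply the f'' term by 1/2:
  drift     = (1/2) * (4*(4*x^2 - 3)/(4*x^2 + 3)^2) evaluated at B_t = 2*(4*B_t^2 - 3)/(4*B_t^2 + 3)^2
  diffusion = (-4*x/(4*x^2 + 3)) evaluated at B_t = -4*B_t/(4*B_t^2 + 3)
Therefore d(-log(B_t^2 + 3/4)/2) = (2*(4*B_t^2 - 3)/(4*B_t^2 + 3)^2) dt + (-4*B_t/(4*B_t^2 + 3)) dB_t.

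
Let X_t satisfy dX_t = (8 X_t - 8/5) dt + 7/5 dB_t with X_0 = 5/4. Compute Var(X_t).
Var(X_t) = 49*exp(16*t)/400 - 49/400

The variance V(t) = Var(X_t) satisfies V'(t) = 2 a V(t) + c^2 with V(0) = 0 (drift coefficient is linear in X, diffusion is constant). With a = 8, c = 7/5, the solution is
  V(t) = (c^2 / (2 a)) * (exp(2 a t) - 1)
       = ((7/5)^2 / (2*8)) * (exp(16 t) - 1)
       = 49*exp(16*t)/400 - 49/400.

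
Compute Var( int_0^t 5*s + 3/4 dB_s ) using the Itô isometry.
Var = t*(400*t^2 + 180*t + 27)/48

The Itô integral of a deterministic integrand f(s) has mean 0 because each increment f(s) * (B_{s+ds} - B_s) has mean 0. By the Itô isometry:
  Var( int_0^t f(s) dB_s ) = E[ (int_0^t f(s) dB_s)^2 ] = int_0^t f(s)^2 ds.
Here f(s) = 5*s + 3/4, so f(s)^2 = (20*s + 3)^2/16. Integrate:
  int_0^t ((20*s + 3)^2/16) ds = t*(400*t^2 + 180*t + 27)/48.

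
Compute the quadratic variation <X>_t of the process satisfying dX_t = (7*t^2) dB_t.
<X>_t = 49*t^5/5

For an Itô process dX_t = a(t) dt + b(t) dB_t, the quadratic variation is <X>_t = int_0^t b(s)^2 ds (the drift term does not contribute). Here b(s) = 7*s^2, so
  b(s)^2 = 49*s^4.
Integrating from 0 to t:
  <X>_t = int_0^t (49*s^4) ds = 49*t^5/5.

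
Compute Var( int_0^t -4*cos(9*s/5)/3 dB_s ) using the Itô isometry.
Var = 8*t/9 + 20*sin(18*t/5)/81

The Itô integral of a deterministic integrand f(s) has mean 0 because each increment f(s) * (B_{s+ds} - B_s) has mean 0. By the Itô isometry:
  Var( int_0^t f(s) dB_s ) = E[ (int_0^t f(s) dB_s)^2 ] = int_0^t f(s)^2 ds.
Here f(s) = -4*cos(9*s/5)/3, so f(s)^2 = 16*cos(9*s/5)^2/9. Integrate:
  int_0^t (16*cos(9*s/5)^2/9) ds = 8*t/9 + 20*sin(18*t/5)/81.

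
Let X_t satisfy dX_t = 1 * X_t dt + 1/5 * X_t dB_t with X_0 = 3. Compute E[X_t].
E[X_t] = 3*exp(t)

For GBM dX = mu X dt + sigma X dB with X_0 = x_0, apply Itô to Y = log X: dY = (mu - sigma^2/2) dt + sigma dB, so Y_t = log(x_0) + (mu - sigma^2/2) t + sigma B_t and hence X_t = x_0 * exp((mu - sigma^2/2) t + sigma B_t).
With mu = 1, sigma = 1/5, x_0 = 3, this gives:
  X_t = 3 * exp((49/50) * t + (1/5) * B_t).
Since sigma*B_t ~ Normal(0, sigma^2 t), E[exp(sigma*B_t)] = exp(sigma^2 t / 2); so E[X_t] = x_0 * exp((mu - sigma^2/2) t) * exp(sigma^2 t / 2) = x_0 * exp(mu t) = 3*exp(t).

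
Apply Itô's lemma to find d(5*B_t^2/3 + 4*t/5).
d(5*B_t^2/3 + 4*t/5) = (37/15) dt + (10*B_t/3) dB_t

Itô's formula for f(t, x): d f(t, B_t) = (f_t + (1/2) f_xx) dt + f_x dB_t. Compute partials of f(t, x) = 4*t/5 + 5*x^2/3:
  f_t(t,x)  = 4/5
  f_x(t,x)  = 10*x/3
  f_xx(t,x) = 10/3
Assemble drift = f_t + (1/2) f_xx = 37/15 and diffusion = f_x = 10*x/3. Substituting x = B_t:
  d(5*B_t^2/3 + 4*t/5) = (37/15) dt + (10*B_t/3) dB_t.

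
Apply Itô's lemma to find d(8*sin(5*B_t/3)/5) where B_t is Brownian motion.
d(8*sin(5*B_t/3)/5) = (-20*sin(5*B_t/3)/9) dt + (8*cos(5*B_t/3)/3) dB_t

Itô's formula for f(B_t) gives d f(B_t) = f'(B_t) dB_t + (1/2) f''(B_t) dt. Compute derivatives of f(x) = 8*sin(5*x/3)/5:
  f'(x)  = 8*cos(5*x/3)/3
  f''(x) = -40*sin(5*x/3)/9
Substitute x = B_t and multiply the f'' term by 1/2:
  drift     = (1/2) * (-40*sin(5*x/3)/9) evaluated at B_t = -20*sin(5*B_t/3)/9
  diffusion = (8*cos(5*x/3)/3) evaluated at B_t = 8*cos(5*B_t/3)/3
Therefore d(8*sin(5*B_t/3)/5) = (-20*sin(5*B_t/3)/9) dt + (8*cos(5*B_t/3)/3) dB_t.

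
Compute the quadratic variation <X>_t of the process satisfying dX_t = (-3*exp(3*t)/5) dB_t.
<X>_t = 3*exp(6*t)/50 - 3/50

For an Itô process dX_t = a(t) dt + b(t) dB_t, the quadratic variation is <X>_t = int_0^t b(s)^2 ds (the drift term does not contribute). Here b(s) = -3*exp(3*s)/5, so
  b(s)^2 = 9*exp(6*s)/25.
Integrating from 0 to t:
  <X>_t = int_0^t (9*exp(6*s)/25) ds = 3*exp(6*t)/50 - 3/50.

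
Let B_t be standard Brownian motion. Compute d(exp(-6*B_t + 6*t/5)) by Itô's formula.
d(exp(-6*B_t + 6*t/5)) = (96*exp(-6*B_t + 6*t/5)/5) dt + (-6*exp(-6*B_t + 6*t/5)) dB_t

Itô's formula for f(t, x): d f(t, B_t) = (f_t + (1/2) f_xx) dt + f_x dB_t. Compute partials of f(t, x) = exp(6*t/5 - 6*x):
  f_t(t,x)  = 6*exp(6*t/5 - 6*x)/5
  f_x(t,x)  = -6*exp(6*t/5 - 6*x)
  f_xx(t,x) = 36*exp(6*t/5 - 6*x)
Assemble drift = f_t + (1/2) f_xx = 96*exp(6*t/5 - 6*x)/5 and diffusion = f_x = -6*exp(6*t/5 - 6*x). Substituting x = B_t:
  d(exp(-6*B_t + 6*t/5)) = (96*exp(-6*B_t + 6*t/5)/5) dt + (-6*exp(-6*B_t + 6*t/5)) dB_t.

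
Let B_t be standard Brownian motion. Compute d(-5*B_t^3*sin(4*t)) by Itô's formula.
d(-5*B_t^3*sin(4*t)) = (-20*B_t^3*cos(4*t) - 15*B_t*sin(4*t)) dt + (-15*B_t^2*sin(4*t)) dB_t

Itô's formula for f(t, x): d f(t, B_t) = (f_t + (1/2) f_xx) dt + f_x dB_t. Compute partials of f(t, x) = -5*x^3*sin(4*t):
  f_t(t,x)  = -20*x^3*cos(4*t)
  f_x(t,x)  = -15*x^2*sin(4*t)
  f_xx(t,x) = -30*x*sin(4*t)
Assemble drift = f_t + (1/2) f_xx = -20*x^3*cos(4*t) - 15*x*sin(4*t) and diffusion = f_x = -15*x^2*sin(4*t). Substituting x = B_t:
  d(-5*B_t^3*sin(4*t)) = (-20*B_t^3*cos(4*t) - 15*B_t*sin(4*t)) dt + (-15*B_t^2*sin(4*t)) dB_t.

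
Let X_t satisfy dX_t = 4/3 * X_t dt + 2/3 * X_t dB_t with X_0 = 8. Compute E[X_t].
E[X_t] = 8*exp(4*t/3)

For GBM dX = mu X dt + sigma X dB with X_0 = x_0, apply Itô to Y = log X: dY = (mu - sigma^2/2) dt + sigma dB, so Y_t = log(x_0) + (mu - sigma^2/2) t + sigma B_t and hence X_t = x_0 * exp((mu - sigma^2/2) t + sigma B_t).
With mu = 4/3, sigma = 2/3, x_0 = 8, this gives:
  X_t = 8 * exp((10/9) * t + (2/3) * B_t).
Since sigma*B_t ~ Normal(0, sigma^2 t), E[exp(sigma*B_t)] = exp(sigma^2 t / 2); so E[X_t] = x_0 * exp((mu - sigma^2/2) t) * exp(sigma^2 t / 2) = x_0 * exp(mu t) = 8*exp(4*t/3).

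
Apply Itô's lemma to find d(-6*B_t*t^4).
d(-6*B_t*t^4) = (-24*B_t*t^3) dt + (-6*t^4) dB_t

Itô's formula for f(t, x): d f(t, B_t) = (f_t + (1/2) f_xx) dt + f_x dB_t. Compute partials of f(t, x) = -6*t^4*x:
  f_t(t,x)  = -24*t^3*x
  f_x(t,x)  = -6*t^4
  f_xx(t,x) = 0
Assemble drift = f_t + (1/2) f_xx = -24*t^3*x and diffusion = f_x = -6*t^4. Substituting x = B_t:
  d(-6*B_t*t^4) = (-24*B_t*t^3) dt + (-6*t^4) dB_t.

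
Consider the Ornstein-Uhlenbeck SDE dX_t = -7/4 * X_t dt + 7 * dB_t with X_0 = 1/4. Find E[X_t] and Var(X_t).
E[X_t] = exp(-7*t/4)/4; Var(X_t) = 14 - 14*exp(-7*t/2)

The OU SDE dX = -theta X dt + sigma dB admits the integrating factor exp(theta t): d(exp(theta t) X_t) = sigma exp(theta t) dB_t. Integrating from 0 to t:
  X_t = x_0 * exp(-theta t) + sigma * int_0^t exp(-theta (t-s)) dB_s.
The Itô integral has mean 0 and (by the Itô isometry) variance sigma^2 * int_0^t exp(-2 theta (t - s)) ds = sigma^2 * (1 - exp(-2 theta t)) / (2 theta).
With theta = 7/4, sigma = 7, x_0 = 1/4:
  E[X_t] = 1/4 * exp(-7/4 t) = exp(-7*t/4)/4
  Var(X_t) = (7)^2 * (1 - exp(-2*7/4 t)) / (2 * 7/4) = 14 - 14*exp(-7*t/2).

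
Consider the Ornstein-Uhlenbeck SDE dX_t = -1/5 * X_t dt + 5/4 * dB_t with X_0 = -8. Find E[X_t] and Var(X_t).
E[X_t] = -8*exp(-t/5); Var(X_t) = 125/32 - 125*exp(-2*t/5)/32

The OU SDE dX = -theta X dt + sigma dB admits the integrating factor exp(theta t): d(exp(theta t) X_t) = sigma exp(theta t) dB_t. Integrating from 0 to t:
  X_t = x_0 * exp(-theta t) + sigma * int_0^t exp(-theta (t-s)) dB_s.
The Itô integral has mean 0 and (by the Itô isometry) variance sigma^2 * int_0^t exp(-2 theta (t - s)) ds = sigma^2 * (1 - exp(-2 theta t)) / (2 theta).
With theta = 1/5, sigma = 5/4, x_0 = -8:
  E[X_t] = -8 * exp(-1/5 t) = -8*exp(-t/5)
  Var(X_t) = (5/4)^2 * (1 - exp(-2*1/5 t)) / (2 * 1/5) = 125/32 - 125*exp(-2*t/5)/32.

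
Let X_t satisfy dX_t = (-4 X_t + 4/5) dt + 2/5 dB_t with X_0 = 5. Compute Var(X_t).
Var(X_t) = 1/50 - exp(-8*t)/50

The variance V(t) = Var(X_t) satisfies V'(t) = 2 a V(t) + c^2 with V(0) = 0 (drift coefficient is linear in X, diffusion is constant). With a = -4, c = 2/5, the solution is
  V(t) = (c^2 / (2 a)) * (exp(2 a t) - 1)
       = ((2/5)^2 / (2*(-4))) * (exp((-8) t) - 1)
       = 1/50 - exp(-8*t)/50.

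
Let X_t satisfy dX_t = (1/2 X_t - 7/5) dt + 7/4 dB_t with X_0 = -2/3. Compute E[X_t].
E[X_t] = 14/5 - 52*exp(t/2)/15

Taking expectations and using E[dB_t] = 0, the mean m(t) = E[X_t] satisfies the ODE m'(t) = a m(t) + b with m(0) = x_0. With a = 1/2, b = -7/5, x_0 = -2/3, the solution is
  m(t) = x_0 * exp(a t) + (b/a) * (exp(a t) - 1)
       = (-2/3) * exp((1/2) t) + ((-7/5)/(1/2)) * (exp((1/2) t) - 1)
       = 14/5 - 52*exp(t/2)/15.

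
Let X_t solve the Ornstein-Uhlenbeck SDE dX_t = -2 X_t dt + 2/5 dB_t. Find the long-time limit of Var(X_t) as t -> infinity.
lim Var(X_t) = 1/25

The OU SDE dX = -theta X dt + sigma dB admits the integrating factor exp(theta t): d(exp(theta t) X_t) = sigma exp(theta t) dB_t. Integrating from 0 to t gives X_t = x_0 * exp(-theta t) + sigma * int_0^t exp(-theta (t-s)) dB_s for any initial x_0. The Itô integral has variance (by the Itô isometry) sigma^2 * int_0^t exp(-2 theta (t - s)) ds = sigma^2 * (1 - exp(-2 theta t)) / (2 theta), independent of x_0.
With theta = 2, sigma = 2/5:
  Var(X_t) = (2/5)^2 * (1 - exp(-2*2 t)) / (2 * 2) = 1/25 - exp(-4*t)/25.
As t -> infinity, exp(-2*2 t) -> 0, so the stationary variance is sigma^2 / (2 theta) = 1/25.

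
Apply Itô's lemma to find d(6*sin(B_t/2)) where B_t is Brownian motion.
d(6*sin(B_t/2)) = (-3*sin(B_t/2)/4) dt + (3*cos(B_t/2)) dB_t

Itô's formula for f(B_t) gives d f(B_t) = f'(B_t) dB_t + (1/2) f''(B_t) dt. Compute derivatives of f(x) = 6*sin(x/2):
  f'(x)  = 3*cos(x/2)
  f''(x) = -3*sin(x/2)/2
Substitute x = B_t and multiply the f'' term by 1/2:
  drift     = (1/2) * (-3*sin(x/2)/2) evaluated at B_t = -3*sin(B_t/2)/4
  diffusion = (3*cos(x/2)) evaluated at B_t = 3*cos(B_t/2)
Therefore d(6*sin(B_t/2)) = (-3*sin(B_t/2)/4) dt + (3*cos(B_t/2)) dB_t.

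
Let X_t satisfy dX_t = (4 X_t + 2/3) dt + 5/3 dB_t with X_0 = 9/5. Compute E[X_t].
E[X_t] = 59*exp(4*t)/30 - 1/6

Taking expectations and using E[dB_t] = 0, the mean m(t) = E[X_t] satisfies the ODE m'(t) = a m(t) + b with m(0) = x_0. With a = 4, b = 2/3, x_0 = 9/5, the solution is
  m(t) = x_0 * exp(a t) + (b/a) * (exp(a t) - 1)
       = (9/5) * exp(4 t) + ((2/3)/4) * (exp(4 t) - 1)
       = 59*exp(4*t)/30 - 1/6.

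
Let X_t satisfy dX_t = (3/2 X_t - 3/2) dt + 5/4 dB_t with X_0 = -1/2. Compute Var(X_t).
Var(X_t) = 25*exp(3*t)/48 - 25/48

The variance V(t) = Var(X_t) satisfies V'(t) = 2 a V(t) + c^2 with V(0) = 0 (drift coefficient is linear in X, diffusion is constant). With a = 3/2, c = 5/4, the solution is
  V(t) = (c^2 / (2 a)) * (exp(2 a t) - 1)
       = ((5/4)^2 / (2*(3/2))) * (exp(3 t) - 1)
       = 25*exp(3*t)/48 - 25/48.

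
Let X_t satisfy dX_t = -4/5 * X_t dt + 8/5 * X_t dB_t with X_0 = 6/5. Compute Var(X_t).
Var(X_t) = (36*exp(64*t/25) - 36)*exp(-8*t/5)/25

For GBM dX = mu X dt + sigma X dB with X_0 = x_0, apply Itô to Y = log X: dY = (mu - sigma^2/2) dt + sigma dB, so Y_t = log(x_0) + (mu - sigma^2/2) t + sigma B_t and hence X_t = x_0 * exp((mu - sigma^2/2) t + sigma B_t).
With mu = -4/5, sigma = 8/5, x_0 = 6/5, this gives:
  X_t = 6/5 * exp((-52/25) * t + (8/5) * B_t).
Since sigma*B_t ~ Normal(0, sigma^2 t), E[exp(sigma*B_t)] = exp(sigma^2 t / 2); so E[X_t] = x_0 * exp((mu - sigma^2/2) t) * exp(sigma^2 t / 2) = x_0 * exp(mu t) = 6*exp(-4*t/5)/5.
Var(X_t) = E[X_t^2] - (E[X_t])^2 = x_0^2 * exp(2 mu t) * (exp(sigma^2 t) - 1) = (36*exp(64*t/25) - 36)*exp(-8*t/5)/25.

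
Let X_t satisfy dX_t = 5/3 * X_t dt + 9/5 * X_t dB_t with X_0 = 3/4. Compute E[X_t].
E[X_t] = 3*exp(5*t/3)/4

For GBM dX = mu X dt + sigma X dB with X_0 = x_0, apply Itô to Y = log X: dY = (mu - sigma^2/2) dt + sigma dB, so Y_t = log(x_0) + (mu - sigma^2/2) t + sigma B_t and hence X_t = x_0 * exp((mu - sigma^2/2) t + sigma B_t).
With mu = 5/3, sigma = 9/5, x_0 = 3/4, this gives:
  X_t = 3/4 * exp((7/150) * t + (9/5) * B_t).
Since sigma*B_t ~ Normal(0, sigma^2 t), E[exp(sigma*B_t)] = exp(sigma^2 t / 2); so E[X_t] = x_0 * exp((mu - sigma^2/2) t) * exp(sigma^2 t / 2) = x_0 * exp(mu t) = 3*exp(5*t/3)/4.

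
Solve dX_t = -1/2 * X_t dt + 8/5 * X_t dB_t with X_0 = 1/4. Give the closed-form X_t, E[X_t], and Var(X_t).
X_t = 1/4 * exp((-89/50) t + (8/5) B_t); E[X_t] = exp(-t/2)/4; Var(X_t) = (exp(64*t/25) - 1)*exp(-t)/16

For GBM dX = mu X dt + sigma X dB with X_0 = x_0, apply Itô to Y = log X: dY = (mu - sigma^2/2) dt + sigma dB, so Y_t = log(x_0) + (mu - sigma^2/2) t + sigma B_t and hence X_t = x_0 * exp((mu - sigma^2/2) t + sigma B_t).
With mu = -1/2, sigma = 8/5, x_0 = 1/4, this gives:
  X_t = 1/4 * exp((-89/50) * t + (8/5) * B_t).
Since sigma*B_t ~ Normal(0, sigma^2 t), E[exp(sigma*B_t)] = exp(sigma^2 t / 2); so E[X_t] = x_0 * exp((mu - sigma^2/2) t) * exp(sigma^2 t / 2) = x_0 * exp(mu t) = exp(-t/2)/4.
Var(X_t) = E[X_t^2] - (E[X_t])^2 = x_0^2 * exp(2 mu t) * (exp(sigma^2 t) - 1) = (exp(64*t/25) - 1)*exp(-t)/16.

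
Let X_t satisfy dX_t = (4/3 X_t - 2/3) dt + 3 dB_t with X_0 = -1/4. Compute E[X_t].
E[X_t] = 1/2 - 3*exp(4*t/3)/4

Taking expectations and using E[dB_t] = 0, the mean m(t) = E[X_t] satisfies the ODE m'(t) = a m(t) + b with m(0) = x_0. With a = 4/3, b = -2/3, x_0 = -1/4, the solution is
  m(t) = x_0 * exp(a t) + (b/a) * (exp(a t) - 1)
       = (-1/4) * exp((4/3) t) + ((-2/3)/(4/3)) * (exp((4/3) t) - 1)
       = 1/2 - 3*exp(4*t/3)/4.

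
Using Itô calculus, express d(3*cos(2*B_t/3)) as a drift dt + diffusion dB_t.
d(3*cos(2*B_t/3)) = (-2*cos(2*B_t/3)/3) dt + (-2*sin(2*B_t/3)) dB_t

Itô's formula for f(B_t) gives d f(B_t) = f'(B_t) dB_t + (1/2) f''(B_t) dt. Compute derivatives of f(x) = 3*cos(2*x/3):
  f'(x)  = -2*sin(2*x/3)
  f''(x) = -4*cos(2*x/3)/3
Substitute x = B_t and multiply the f'' term by 1/2:
  drift     = (1/2) * (-4*cos(2*x/3)/3) evaluated at B_t = -2*cos(2*B_t/3)/3
  diffusion = (-2*sin(2*x/3)) evaluated at B_t = -2*sin(2*B_t/3)
Therefore d(3*cos(2*B_t/3)) = (-2*cos(2*B_t/3)/3) dt + (-2*sin(2*B_t/3)) dB_t.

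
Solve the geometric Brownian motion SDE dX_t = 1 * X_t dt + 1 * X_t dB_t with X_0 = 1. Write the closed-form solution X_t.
X_t = 1 * exp((1/2) * t + (1) * B_t)

For GBM dX = mu X dt + sigma X dB with X_0 = x_0, apply Itô to Y = log X: dY = (mu - sigma^2/2) dt + sigma dB, so Y_t = log(x_0) + (mu - sigma^2/2) t + sigma B_t and hence X_t = x_0 * exp((mu - sigma^2/2) t + sigma B_t).
With mu = 1, sigma = 1, x_0 = 1, this gives:
  X_t = 1 * exp((1/2) * t + (1) * B_t).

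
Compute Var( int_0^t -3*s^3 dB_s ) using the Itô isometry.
Var = 9*t^7/7

The Itô integral of a deterministic integrand f(s) has mean 0 because each increment f(s) * (B_{s+ds} - B_s) has mean 0. By the Itô isometry:
  Var( int_0^t f(s) dB_s ) = E[ (int_0^t f(s) dB_s)^2 ] = int_0^t f(s)^2 ds.
Here f(s) = -3*s^3, so f(s)^2 = 9*s^6. Integrate:
  int_0^t (9*s^6) ds = 9*t^7/7.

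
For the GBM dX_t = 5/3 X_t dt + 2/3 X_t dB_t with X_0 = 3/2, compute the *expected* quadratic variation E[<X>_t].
E[<X>_t] = 9*exp(34*t/9)/34 - 9/34

<X>_t = int_0^t ((2/3) * X_s)^2 ds. Taking expectation inside the integral: E[<X>_t] = (2/3)^2 * int_0^t E[X_s^2] ds. For GBM, E[X_s^2] = x_0^2 * exp((2 mu + sigma^2) s). Integrating:
  E[<X>_t] = (2/3)^2 * (3/2)^2 * (exp((2*(5/3) + (2/3)^2) t) - 1) / (2*(5/3) + (2/3)^2)
           = (2/3)^2 * (3/2)^2 * (exp((34/9) t) - 1) / (34/9) = 9*exp(34*t/9)/34 - 9/34.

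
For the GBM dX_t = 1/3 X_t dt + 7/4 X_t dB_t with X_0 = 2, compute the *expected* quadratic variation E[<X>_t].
E[<X>_t] = 588*exp(179*t/48)/179 - 588/179

<X>_t = int_0^t ((7/4) * X_s)^2 ds. Taking expectation inside the integral: E[<X>_t] = (7/4)^2 * int_0^t E[X_s^2] ds. For GBM, E[X_s^2] = x_0^2 * exp((2 mu + sigma^2) s). Integrating:
  E[<X>_t] = (7/4)^2 * 2^2 * (exp((2*(1/3) + (7/4)^2) t) - 1) / (2*(1/3) + (7/4)^2)
           = (7/4)^2 * 2^2 * (exp((179/48) t) - 1) / (179/48) = 588*exp(179*t/48)/179 - 588/179.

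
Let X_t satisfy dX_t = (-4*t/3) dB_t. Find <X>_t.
<X>_t = 16*t^3/27

For an Itô process dX_t = a(t) dt + b(t) dB_t, the quadratic variation is <X>_t = int_0^t b(s)^2 ds (the drift term does not contribute). Here b(s) = -4*s/3, so
  b(s)^2 = 16*s^2/9.
Integrating from 0 to t:
  <X>_t = int_0^t (16*s^2/9) ds = 16*t^3/27.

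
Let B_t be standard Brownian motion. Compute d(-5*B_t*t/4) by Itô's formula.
d(-5*B_t*t/4) = (-5*B_t/4) dt + (-5*t/4) dB_t

Itô's formula for f(t, x): d f(t, B_t) = (f_t + (1/2) f_xx) dt + f_x dB_t. Compute partials of f(t, x) = -5*t*x/4:
  f_t(t,x)  = -5*x/4
  f_x(t,x)  = -5*t/4
  f_xx(t,x) = 0
Assemble drift = f_t + (1/2) f_xx = -5*x/4 and diffusion = f_x = -5*t/4. Substituting x = B_t:
  d(-5*B_t*t/4) = (-5*B_t/4) dt + (-5*t/4) dB_t.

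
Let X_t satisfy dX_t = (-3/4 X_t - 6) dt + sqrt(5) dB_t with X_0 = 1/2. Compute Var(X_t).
Var(X_t) = 10/3 - 10*exp(-3*t/2)/3

The variance V(t) = Var(X_t) satisfies V'(t) = 2 a V(t) + c^2 with V(0) = 0 (drift coefficient is linear in X, diffusion is constant). With a = -3/4, c = sqrt(5), the solution is
  V(t) = (c^2 / (2 a)) * (exp(2 a t) - 1)
       = (sqrt(5)^2 / (2*(-3/4))) * (exp((-3/2) t) - 1)
       = 10/3 - 10*exp(-3*t/2)/3.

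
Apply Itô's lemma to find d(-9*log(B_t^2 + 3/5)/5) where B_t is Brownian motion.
d(-9*log(B_t^2 + 3/5)/5) = (9*(5*B_t^2 - 3)/(5*B_t^2 + 3)^2) dt + (-18*B_t/(5*B_t^2 + 3)) dB_t

Itô's formula for f(B_t) gives d f(B_t) = f'(B_t) dB_t + (1/2) f''(B_t) dt. Compute derivatives of f(x) = -9*log(x^2 + 3/5)/5:
  f'(x)  = -18*x/(5*x^2 + 3)
  f''(x) = 18*(5*x^2 - 3)/(5*x^2 + 3)^2
Substitute x = B_t and multiply the f'' term by 1/2:
  drift     = (1/2) * (18*(5*x^2 - 3)/(5*x^2 + 3)^2) evaluated at B_t = 9*(5*B_t^2 - 3)/(5*B_t^2 + 3)^2
  diffusion = (-18*x/(5*x^2 + 3)) evaluated at B_t = -18*B_t/(5*B_t^2 + 3)
Therefore d(-9*log(B_t^2 + 3/5)/5) = (9*(5*B_t^2 - 3)/(5*B_t^2 + 3)^2) dt + (-18*B_t/(5*B_t^2 + 3)) dB_t.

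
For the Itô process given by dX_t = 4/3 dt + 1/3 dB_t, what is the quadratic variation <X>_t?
<X>_t = t/9

For an Itô process dX_t = a(t) dt + b(t) dB_t, the quadratic variation is <X>_t = int_0^t b(s)^2 ds (the drift term does not contribute). Here b(s) = 1/3, so
  b(s)^2 = 1/9.
Integrating from 0 to t:
  <X>_t = int_0^t (1/9) ds = t/9.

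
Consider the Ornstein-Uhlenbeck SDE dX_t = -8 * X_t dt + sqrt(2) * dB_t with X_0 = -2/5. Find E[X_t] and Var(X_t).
E[X_t] = -2*exp(-8*t)/5; Var(X_t) = 1/8 - exp(-16*t)/8

The OU SDE dX = -theta X dt + sigma dB admits the integrating factor exp(theta t): d(exp(theta t) X_t) = sigma exp(theta t) dB_t. Integrating from 0 to t:
  X_t = x_0 * exp(-theta t) + sigma * int_0^t exp(-theta (t-s)) dB_s.
The Itô integral has mean 0 and (by the Itô isometry) variance sigma^2 * int_0^t exp(-2 theta (t - s)) ds = sigma^2 * (1 - exp(-2 theta t)) / (2 theta).
With theta = 8, sigma = sqrt(2), x_0 = -2/5:
  E[X_t] = -2/5 * exp(-8 t) = -2*exp(-8*t)/5
  Var(X_t) = (sqrt(2))^2 * (1 - exp(-2*8 t)) / (2 * 8) = 1/8 - exp(-16*t)/8.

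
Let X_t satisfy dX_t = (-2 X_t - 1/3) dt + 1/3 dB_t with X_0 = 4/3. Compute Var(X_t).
Var(X_t) = 1/36 - exp(-4*t)/36

The variance V(t) = Var(X_t) satisfies V'(t) = 2 a V(t) + c^2 with V(0) = 0 (drift coefficient is linear in X, diffusion is constant). With a = -2, c = 1/3, the solution is
  V(t) = (c^2 / (2 a)) * (exp(2 a t) - 1)
       = ((1/3)^2 / (2*(-2))) * (exp((-4) t) - 1)
       = 1/36 - exp(-4*t)/36.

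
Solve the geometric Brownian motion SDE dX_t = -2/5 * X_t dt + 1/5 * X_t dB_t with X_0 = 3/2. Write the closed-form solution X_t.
X_t = 3/2 * exp((-21/50) * t + (1/5) * B_t)

For GBM dX = mu X dt + sigma X dB with X_0 = x_0, apply Itô to Y = log X: dY = (mu - sigma^2/2) dt + sigma dB, so Y_t = log(x_0) + (mu - sigma^2/2) t + sigma B_t and hence X_t = x_0 * exp((mu - sigma^2/2) t + sigma B_t).
With mu = -2/5, sigma = 1/5, x_0 = 3/2, this gives:
  X_t = 3/2 * exp((-21/50) * t + (1/5) * B_t).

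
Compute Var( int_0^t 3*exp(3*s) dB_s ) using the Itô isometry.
Var = 3*exp(6*t)/2 - 3/2

The Itô integral of a deterministic integrand f(s) has mean 0 because each increment f(s) * (B_{s+ds} - B_s) has mean 0. By the Itô isometry:
  Var( int_0^t f(s) dB_s ) = E[ (int_0^t f(s) dB_s)^2 ] = int_0^t f(s)^2 ds.
Here f(s) = 3*exp(3*s), so f(s)^2 = 9*exp(6*s). Integrate:
  int_0^t (9*exp(6*s)) ds = 3*exp(6*t)/2 - 3/2.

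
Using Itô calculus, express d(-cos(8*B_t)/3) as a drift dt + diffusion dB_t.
d(-cos(8*B_t)/3) = (32*cos(8*B_t)/3) dt + (8*sin(8*B_t)/3) dB_t

Itô's formula for f(B_t) gives d f(B_t) = f'(B_t) dB_t + (1/2) f''(B_t) dt. Compute derivatives of f(x) = -cos(8*x)/3:
  f'(x)  = 8*sin(8*x)/3
  f''(x) = 64*cos(8*x)/3
Substitute x = B_t and multiply the f'' term by 1/2:
  drift     = (1/2) * (64*cos(8*x)/3) evaluated at B_t = 32*cos(8*B_t)/3
  diffusion = (8*sin(8*x)/3) evaluated at B_t = 8*sin(8*B_t)/3
Therefore d(-cos(8*B_t)/3) = (32*cos(8*B_t)/3) dt + (8*sin(8*B_t)/3) dB_t.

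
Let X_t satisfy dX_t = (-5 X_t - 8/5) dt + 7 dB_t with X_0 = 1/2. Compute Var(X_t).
Var(X_t) = 49/10 - 49*exp(-10*t)/10

The variance V(t) = Var(X_t) satisfies V'(t) = 2 a V(t) + c^2 with V(0) = 0 (drift coefficient is linear in X, diffusion is constant). With a = -5, c = 7, the solution is
  V(t) = (c^2 / (2 a)) * (exp(2 a t) - 1)
       = (7^2 / (2*(-5))) * (exp((-10) t) - 1)
       = 49/10 - 49*exp(-10*t)/10.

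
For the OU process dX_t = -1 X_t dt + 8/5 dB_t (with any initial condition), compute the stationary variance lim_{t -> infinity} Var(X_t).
lim Var(X_t) = 32/25

The OU SDE dX = -theta X dt + sigma dB admits the integrating factor exp(theta t): d(exp(theta t) X_t) = sigma exp(theta t) dB_t. Integrating from 0 to t gives X_t = x_0 * exp(-theta t) + sigma * int_0^t exp(-theta (t-s)) dB_s for any initial x_0. The Itô integral has variance (by the Itô isometry) sigma^2 * int_0^t exp(-2 theta (t - s)) ds = sigma^2 * (1 - exp(-2 theta t)) / (2 theta), independent of x_0.
With theta = 1, sigma = 8/5:
  Var(X_t) = (8/5)^2 * (1 - exp(-2*1 t)) / (2 * 1) = 32/25 - 32*exp(-2*t)/25.
As t -> infinity, exp(-2*1 t) -> 0, so the stationary variance is sigma^2 / (2 theta) = 32/25.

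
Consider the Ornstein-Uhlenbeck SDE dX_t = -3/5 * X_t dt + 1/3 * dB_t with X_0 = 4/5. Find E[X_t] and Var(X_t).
E[X_t] = 4*exp(-3*t/5)/5; Var(X_t) = 5/54 - 5*exp(-6*t/5)/54

The OU SDE dX = -theta X dt + sigma dB admits the integrating factor exp(theta t): d(exp(theta t) X_t) = sigma exp(theta t) dB_t. Integrating from 0 to t:
  X_t = x_0 * exp(-theta t) + sigma * int_0^t exp(-theta (t-s)) dB_s.
The Itô integral has mean 0 and (by the Itô isometry) variance sigma^2 * int_0^t exp(-2 theta (t - s)) ds = sigma^2 * (1 - exp(-2 theta t)) / (2 theta).
With theta = 3/5, sigma = 1/3, x_0 = 4/5:
  E[X_t] = 4/5 * exp(-3/5 t) = 4*exp(-3*t/5)/5
  Var(X_t) = (1/3)^2 * (1 - exp(-2*3/5 t)) / (2 * 3/5) = 5/54 - 5*exp(-6*t/5)/54.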